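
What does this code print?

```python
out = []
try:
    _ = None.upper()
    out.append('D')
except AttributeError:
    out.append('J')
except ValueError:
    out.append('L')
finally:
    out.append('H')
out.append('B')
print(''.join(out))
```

Execution trace: 'J' (except AttributeError) → 'H' (finally) → 'B' (after the try/except). Output: JHB

Answer: JHB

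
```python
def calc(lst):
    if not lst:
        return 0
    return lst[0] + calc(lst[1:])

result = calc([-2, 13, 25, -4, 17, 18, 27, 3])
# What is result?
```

(-2) + 13 + 25 + (-4) + 17 + 18 + 27 + 3 + 0 = 97

Answer: 97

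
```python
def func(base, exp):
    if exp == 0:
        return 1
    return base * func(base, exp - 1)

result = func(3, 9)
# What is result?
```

func(3, 9) = 3 * 3 * 3 * 3 * 3 * 3 * 3 * 3 * 3 = 19683

Answer: 19683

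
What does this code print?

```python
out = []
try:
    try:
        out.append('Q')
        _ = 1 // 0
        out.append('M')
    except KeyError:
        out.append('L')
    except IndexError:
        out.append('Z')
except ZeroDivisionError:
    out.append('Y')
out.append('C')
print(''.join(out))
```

Execution trace: 'Q' (try body) → 'Y' (outer except ZeroDivisionError) → 'C' (after the try/except). Output: QYC

Answer: QYC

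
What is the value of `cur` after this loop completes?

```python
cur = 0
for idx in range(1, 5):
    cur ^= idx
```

XOR of 1 to 4
`cur` takes the values: 0 → 1 → 3 → 0 → 4

Answer: 4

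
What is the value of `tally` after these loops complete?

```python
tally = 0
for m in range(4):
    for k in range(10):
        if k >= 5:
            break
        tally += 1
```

Inner breaks at 5, outer runs 4 times
`tally` takes the values: 0 → 1 → 2 → 3 → 4 → 5 → 6 → 7 → 8 → 9 → 10 → 11 → 12 → 13 → 14 → 15 → 16 → 17 → 18 → 19 → 20

Answer: 20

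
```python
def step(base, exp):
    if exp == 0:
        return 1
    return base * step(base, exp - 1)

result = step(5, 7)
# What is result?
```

step(5, 7) = 5 * 5 * 5 * 5 * 5 * 5 * 5 = 78125

Answer: 78125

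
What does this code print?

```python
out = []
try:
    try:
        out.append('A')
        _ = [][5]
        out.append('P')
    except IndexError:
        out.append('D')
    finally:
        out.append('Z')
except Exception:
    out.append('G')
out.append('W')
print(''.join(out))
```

Execution trace: 'A' (inner try body) → 'D' (inner except IndexError) → 'Z' (inner finally) → 'W' (after the try/except). Output: ADZW

Answer: ADZW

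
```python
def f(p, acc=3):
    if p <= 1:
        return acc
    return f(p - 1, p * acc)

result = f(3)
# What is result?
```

Accumulator trace (n, acc): (3, 3) -> (2, 9) -> (1, 18) -> return 18

Answer: 18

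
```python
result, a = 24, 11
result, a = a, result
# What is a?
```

Trace:
`result, a = 24, 11` → result = 24; a = 11
`result, a = a, result` → result = 11; a = 24
So a = 24

Answer: 24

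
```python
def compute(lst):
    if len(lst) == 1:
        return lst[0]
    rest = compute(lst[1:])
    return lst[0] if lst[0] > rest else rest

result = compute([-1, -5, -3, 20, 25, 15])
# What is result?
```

Recursive max over [-1, -5, -3, 20, 25, 15] = 25

Answer: 25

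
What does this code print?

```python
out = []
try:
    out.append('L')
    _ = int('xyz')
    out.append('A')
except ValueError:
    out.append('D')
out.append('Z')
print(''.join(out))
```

Execution trace: 'L' (try body) → 'D' (except ValueError) → 'Z' (after the try/except). Output: LDZ

Answer: LDZ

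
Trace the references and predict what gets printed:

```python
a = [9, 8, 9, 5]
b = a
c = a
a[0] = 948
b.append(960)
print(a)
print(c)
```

Key concept: multiple aliases.
Step by step:
`a = [9, 8, 9, 5]` → a = [9, 8, 9, 5]
`b = a` → b = [9, 8, 9, 5] (same object as a)
`c = a` → c = [9, 8, 9, 5] (same object as a, b)
`a[0] = 948` → a = [948, 8, 9, 5] (same object as b, c); b = [948, 8, 9, 5] (same object as a, c); c = [948, 8, 9, 5] (same object as a, b)
`b.append(960)` → a = [948, 8, 9, 5, 960] (same object as b, c); b = [948, 8, 9, 5, 960] (same object as a, c); c = [948, 8, 9, 5, 960] (same object as a, b)
`print(a)` → prints [948, 8, 9, 5, 960]
`print(c)` → prints [948, 8, 9, 5, 960]

Answer:
[948, 8, 9, 5, 960]
[948, 8, 9, 5, 960]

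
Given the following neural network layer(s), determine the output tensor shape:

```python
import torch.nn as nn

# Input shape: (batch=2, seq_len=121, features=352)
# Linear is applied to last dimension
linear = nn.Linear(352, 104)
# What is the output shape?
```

Input: (2, 121, 352) -> Output: (2, 121, 104)

Answer: (2, 121, 104)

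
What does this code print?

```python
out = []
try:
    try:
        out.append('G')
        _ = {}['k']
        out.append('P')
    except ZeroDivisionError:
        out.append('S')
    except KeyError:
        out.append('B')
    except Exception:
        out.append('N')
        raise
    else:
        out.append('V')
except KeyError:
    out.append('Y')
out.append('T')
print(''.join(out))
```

Execution trace: 'G' (try body) → 'B' (except KeyError) → 'T' (after the try/except). Output: GBT

Answer: GBT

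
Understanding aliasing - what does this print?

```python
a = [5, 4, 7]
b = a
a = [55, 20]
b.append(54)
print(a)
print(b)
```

Key concept: rebinding vs mutation: a is rebound to a new list, b still points at the original.
Step by step:
`a = [5, 4, 7]` → a = [5, 4, 7]
`b = a` → b = [5, 4, 7] (same object as a)
`a = [55, 20]` → a = [55, 20]
`b.append(54)` → b = [5, 4, 7, 54]
`print(a)` → prints [55, 20]
`print(b)` → prints [5, 4, 7, 54]

Answer:
[55, 20]
[5, 4, 7, 54]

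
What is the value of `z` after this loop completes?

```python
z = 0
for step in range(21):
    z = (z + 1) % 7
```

Increment mod 7, 21 times = 0
`z` takes the values: 0 → 1 → 2 → 3 → 4 → 5 → 6 → 0 → 1 → 2 → 3 → 4 → 5 → 6 → 0 → 1 → 2 → 3 → 4 → 5 → 6 → 0

Answer: 0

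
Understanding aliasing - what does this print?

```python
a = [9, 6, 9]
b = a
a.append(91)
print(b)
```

Key concept: basic list aliasing.
Step by step:
`a = [9, 6, 9]` → a = [9, 6, 9]
`b = a` → b = [9, 6, 9] (same object as a)
`a.append(91)` → a = [9, 6, 9, 91] (same object as b); b = [9, 6, 9, 91] (same object as a)
`print(b)` → prints [9, 6, 9, 91]

Answer: [9, 6, 9, 91]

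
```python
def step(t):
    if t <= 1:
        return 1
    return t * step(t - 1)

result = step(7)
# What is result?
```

step(7) = 7 * 6 * 5 * 4 * 3 * 2 * 1 = 5040

Answer: 5040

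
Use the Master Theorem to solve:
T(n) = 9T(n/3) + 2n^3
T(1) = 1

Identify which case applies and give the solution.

a=9, b=3, f(n)=2n^3. log_3(9) = 2. Since c=3 > 2 and the regularity condition holds (9(n/3)^3 = (9/3^3)n^3 with 9/3^3 < 1), Case 3 applies: T(n) = Θ(f(n)) = O(n^3).

Answer: O(n^3) - Case 3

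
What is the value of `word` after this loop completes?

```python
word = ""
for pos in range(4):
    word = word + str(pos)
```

Concatenate digits 0 to 3
`word` takes the values: "" → "0" → "01" → "012" → "0123"

Answer: "0123"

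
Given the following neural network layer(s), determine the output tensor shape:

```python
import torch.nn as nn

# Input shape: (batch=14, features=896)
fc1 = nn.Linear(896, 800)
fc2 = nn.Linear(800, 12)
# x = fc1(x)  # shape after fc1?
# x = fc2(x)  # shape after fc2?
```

Input: (14, 896) -> after fc1: (14, 800) -> Output: (14, 12)

Answer: (14, 12)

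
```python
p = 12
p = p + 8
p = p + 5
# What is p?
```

Trace:
`p = 12` → p = 12
`p = p + 8` → p = 20
`p = p + 5` → p = 25
So p = 25

Answer: 25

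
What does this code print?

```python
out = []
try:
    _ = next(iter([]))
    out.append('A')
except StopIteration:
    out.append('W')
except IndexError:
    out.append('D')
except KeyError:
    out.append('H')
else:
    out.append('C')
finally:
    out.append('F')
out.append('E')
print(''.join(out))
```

Execution trace: 'W' (except StopIteration) → 'F' (finally) → 'E' (after the try/except). Output: WFE

Answer: WFE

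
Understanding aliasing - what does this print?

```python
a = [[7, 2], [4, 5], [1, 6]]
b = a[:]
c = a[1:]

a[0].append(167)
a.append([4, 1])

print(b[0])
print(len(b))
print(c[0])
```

Key concept: slice with nested mutation.
Step by step:
`a = [[7, 2], [4, 5], [1, 6]]` → a = [[7, 2], [4, 5], [1, 6]]
`b = a[:]` → b = [[7, 2], [4, 5], [1, 6]]
`c = a[1:]` → c = [[4, 5], [1, 6]]
`a[0].append(167)` → a = [[7, 2, 167], [4, 5], [1, 6]]; b = [[7, 2, 167], [4, 5], [1, 6]]
`a.append([4, 1])` → a = [[7, 2, 167], [4, 5], [1, 6], [4, 1]]
`print(b[0])` → prints [7, 2, 167]
`print(len(b))` → prints 3
`print(c[0])` → prints [4, 5]

Answer:
[7, 2, 167]
3
[4, 5]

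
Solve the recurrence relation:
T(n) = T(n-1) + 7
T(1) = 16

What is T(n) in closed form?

Unrolling: T(n) = T(1) + 7·(n-1) = 16 + 7(n-1) = 7n + 9.

Answer: T(n) = 7n + 9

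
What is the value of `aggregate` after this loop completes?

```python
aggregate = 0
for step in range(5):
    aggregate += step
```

Sum of 0 to 4 = 10
`aggregate` takes the values: 0 → 1 → 3 → 6 → 10

Answer: 10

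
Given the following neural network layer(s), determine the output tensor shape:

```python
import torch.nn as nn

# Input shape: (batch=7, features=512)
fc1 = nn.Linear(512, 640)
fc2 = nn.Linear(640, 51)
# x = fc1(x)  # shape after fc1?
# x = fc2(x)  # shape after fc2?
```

Input: (7, 512) -> after fc1: (7, 640) -> Output: (7, 51)

Answer: (7, 51)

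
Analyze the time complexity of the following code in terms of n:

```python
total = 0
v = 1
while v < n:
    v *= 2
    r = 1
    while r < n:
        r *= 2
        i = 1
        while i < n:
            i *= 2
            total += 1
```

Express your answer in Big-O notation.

Each loop level contributes: log n × log n × log n. Multiplying the contributions gives O(log^3 n).

Answer: O(log^3 n)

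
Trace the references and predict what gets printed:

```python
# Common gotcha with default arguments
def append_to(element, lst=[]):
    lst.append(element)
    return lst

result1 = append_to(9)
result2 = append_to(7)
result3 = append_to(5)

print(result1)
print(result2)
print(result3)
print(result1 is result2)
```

Key concept: mutable default argument gotcha.
Step by step:
`result1 = append_to(9)` → result1 = [9]
`result2 = append_to(7)` → result1 = [9, 7] (same object as result2); result2 = [9, 7] (same object as result1)
`result3 = append_to(5)` → result1 = [9, 7, 5] (same object as result2, result3); result2 = [9, 7, 5] (same object as result1, result3); result3 = [9, 7, 5] (same object as result1, result2)
`print(result1)` → prints [9, 7, 5]
`print(result2)` → prints [9, 7, 5]
`print(result3)` → prints [9, 7, 5]
`print(result1 is result2)` → prints True

Answer:
[9, 7, 5]
[9, 7, 5]
[9, 7, 5]
True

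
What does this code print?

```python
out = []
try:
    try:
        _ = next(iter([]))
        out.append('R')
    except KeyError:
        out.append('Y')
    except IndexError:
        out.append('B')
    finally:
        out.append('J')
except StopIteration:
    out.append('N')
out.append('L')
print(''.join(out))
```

Execution trace: 'J' (finally) → 'N' (outer except StopIteration) → 'L' (after the try/except). Output: JNL

Answer: JNL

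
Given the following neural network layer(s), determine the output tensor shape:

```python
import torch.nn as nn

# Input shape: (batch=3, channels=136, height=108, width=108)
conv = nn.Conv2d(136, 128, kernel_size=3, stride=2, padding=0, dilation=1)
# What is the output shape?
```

Input: (3, 136, 108, 108) -> Output: (3, 128, 53, 53)

Answer: (3, 128, 53, 53)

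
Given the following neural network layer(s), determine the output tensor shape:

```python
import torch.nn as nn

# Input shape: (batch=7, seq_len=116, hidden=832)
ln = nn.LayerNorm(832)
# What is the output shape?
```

Input: (7, 116, 832) -> Output: (7, 116, 832)

Answer: (7, 116, 832)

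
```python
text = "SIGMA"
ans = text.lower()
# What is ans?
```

Trace:
`text = "SIGMA"` → text = 'SIGMA'
`ans = text.lower()` → ans = 'sigma'
So ans = 'sigma'

Answer: 'sigma'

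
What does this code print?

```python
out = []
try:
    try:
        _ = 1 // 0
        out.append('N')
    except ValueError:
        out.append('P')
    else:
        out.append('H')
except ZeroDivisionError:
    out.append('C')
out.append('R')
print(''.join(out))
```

Execution trace: 'C' (outer except ZeroDivisionError) → 'R' (after the try/except). Output: CR

Answer: CR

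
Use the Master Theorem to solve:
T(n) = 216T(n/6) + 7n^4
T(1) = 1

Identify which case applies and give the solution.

a=216, b=6, f(n)=7n^4. log_6(216) = 3. Since c=4 > 3 and the regularity condition holds (216(n/6)^4 = (216/6^4)n^4 with 216/6^4 < 1), Case 3 applies: T(n) = Θ(f(n)) = O(n^4).

Answer: O(n^4) - Case 3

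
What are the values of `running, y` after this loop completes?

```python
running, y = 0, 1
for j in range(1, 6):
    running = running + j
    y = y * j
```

Sum and factorial of 1 to 5
`running, y` takes the values: (0, 1) → (1, 1) → (3, 1) → (3, 2) → (6, 2) → (6, 6) → (10, 6) → (10, 24) → (15, 24) → (15, 120)

Answer: 15, 120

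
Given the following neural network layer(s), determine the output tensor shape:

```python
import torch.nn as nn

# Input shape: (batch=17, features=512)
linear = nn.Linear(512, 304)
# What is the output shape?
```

Input: (17, 512) -> Output: (17, 304)

Answer: (17, 304)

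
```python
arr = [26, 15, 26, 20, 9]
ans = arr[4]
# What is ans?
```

Trace:
`arr = [26, 15, 26, 20, 9]` → arr = [26, 15, 26, 20, 9]
`ans = arr[4]` → ans = 9
So ans = 9

Answer: 9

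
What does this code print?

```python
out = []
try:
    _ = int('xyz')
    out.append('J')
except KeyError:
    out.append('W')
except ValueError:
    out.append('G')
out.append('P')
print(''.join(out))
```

Execution trace: 'G' (except ValueError) → 'P' (after the try/except). Output: GP

Answer: GP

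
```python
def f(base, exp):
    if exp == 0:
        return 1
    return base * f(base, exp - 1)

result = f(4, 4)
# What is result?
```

f(4, 4) = 4 * 4 * 4 * 4 = 256

Answer: 256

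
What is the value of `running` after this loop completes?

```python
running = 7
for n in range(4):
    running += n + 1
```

Start at 7, add 1 to 4 = 17
`running` takes the values: 7 → 8 → 10 → 13 → 17

Answer: 17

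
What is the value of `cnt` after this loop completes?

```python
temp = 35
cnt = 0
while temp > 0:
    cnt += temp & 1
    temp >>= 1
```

Count set bits in 35 (binary: 0b100011)
`cnt` takes the values: 0 → 1 → 2 → 3

Answer: 3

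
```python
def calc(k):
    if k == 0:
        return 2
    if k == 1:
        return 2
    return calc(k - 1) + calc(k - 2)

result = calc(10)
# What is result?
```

Build up from base cases: calc(0)=2, calc(1)=2, calc(2)=4, calc(3)=6, calc(4)=10, calc(5)=16, calc(6)=26, ..., calc(10)=178

Answer: 178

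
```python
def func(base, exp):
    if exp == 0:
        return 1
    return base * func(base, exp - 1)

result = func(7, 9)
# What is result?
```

func(7, 9) = 7 * 7 * 7 * 7 * 7 * 7 * 7 * 7 * 7 = 40353607

Answer: 40353607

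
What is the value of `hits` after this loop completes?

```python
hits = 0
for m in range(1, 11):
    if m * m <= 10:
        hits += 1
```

Count numbers where m² ≤ 10
`hits` takes the values: 0 → 1 → 2 → 3

Answer: 3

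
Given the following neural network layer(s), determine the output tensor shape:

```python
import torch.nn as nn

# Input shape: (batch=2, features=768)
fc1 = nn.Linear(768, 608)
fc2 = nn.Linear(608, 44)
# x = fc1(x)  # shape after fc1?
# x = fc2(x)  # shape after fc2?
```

Input: (2, 768) -> after fc1: (2, 608) -> Output: (2, 44)

Answer: (2, 44)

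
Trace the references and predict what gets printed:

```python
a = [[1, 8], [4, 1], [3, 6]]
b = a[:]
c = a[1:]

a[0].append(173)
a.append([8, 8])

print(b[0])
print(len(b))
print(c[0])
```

Key concept: slice with nested mutation.
Step by step:
`a = [[1, 8], [4, 1], [3, 6]]` → a = [[1, 8], [4, 1], [3, 6]]
`b = a[:]` → b = [[1, 8], [4, 1], [3, 6]]
`c = a[1:]` → c = [[4, 1], [3, 6]]
`a[0].append(173)` → a = [[1, 8, 173], [4, 1], [3, 6]]; b = [[1, 8, 173], [4, 1], [3, 6]]
`a.append([8, 8])` → a = [[1, 8, 173], [4, 1], [3, 6], [8, 8]]
`print(b[0])` → prints [1, 8, 173]
`print(len(b))` → prints 3
`print(c[0])` → prints [4, 1]

Answer:
[1, 8, 173]
3
[4, 1]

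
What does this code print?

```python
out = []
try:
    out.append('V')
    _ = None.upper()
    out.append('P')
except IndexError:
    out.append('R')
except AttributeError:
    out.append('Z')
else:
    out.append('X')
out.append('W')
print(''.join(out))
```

Execution trace: 'V' (try body) → 'Z' (except AttributeError) → 'W' (after the try/except). Output: VZW

Answer: VZW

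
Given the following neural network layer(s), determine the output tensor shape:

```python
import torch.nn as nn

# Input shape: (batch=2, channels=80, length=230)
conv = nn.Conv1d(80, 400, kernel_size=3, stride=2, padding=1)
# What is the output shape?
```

Input: (2, 80, 230) -> Output: (2, 400, 115)

Answer: (2, 400, 115)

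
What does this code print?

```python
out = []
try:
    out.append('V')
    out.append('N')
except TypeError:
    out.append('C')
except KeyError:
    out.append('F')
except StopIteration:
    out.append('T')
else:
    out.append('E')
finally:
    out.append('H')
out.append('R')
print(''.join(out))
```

Execution trace: 'V' (try body) → 'N' (try body, no exception) → 'E' (else) → 'H' (finally) → 'R' (after the try/except). Output: VNEHR

Answer: VNEHR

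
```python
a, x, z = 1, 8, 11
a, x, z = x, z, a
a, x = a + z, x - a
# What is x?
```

Trace:
`a, x, z = 1, 8, 11` → a = 1; x = 8; z = 11
`a, x, z = x, z, a` → a = 8; x = 11; z = 1
`a, x = a + z, x - a` → a = 9; x = 3
So x = 3

Answer: 3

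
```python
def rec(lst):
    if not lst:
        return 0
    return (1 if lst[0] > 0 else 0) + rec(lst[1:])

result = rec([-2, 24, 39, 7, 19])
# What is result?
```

Count of positive elements in [-2, 24, 39, 7, 19] = 4

Answer: 4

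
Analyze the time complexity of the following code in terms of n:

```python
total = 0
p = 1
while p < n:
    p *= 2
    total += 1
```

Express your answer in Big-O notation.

Each loop level contributes: log n. Multiplying the contributions gives O(log n).

Answer: O(log n)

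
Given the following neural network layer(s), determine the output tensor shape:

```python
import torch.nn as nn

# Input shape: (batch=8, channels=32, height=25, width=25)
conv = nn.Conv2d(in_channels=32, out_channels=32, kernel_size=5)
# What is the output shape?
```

Input: (8, 32, 25, 25) -> Output: (8, 32, 21, 21)

Answer: (8, 32, 21, 21)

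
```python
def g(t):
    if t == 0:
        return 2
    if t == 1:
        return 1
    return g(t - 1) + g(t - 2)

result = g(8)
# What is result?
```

Build up from base cases: g(0)=2, g(1)=1, g(2)=3, g(3)=4, g(4)=7, g(5)=11, g(6)=18, ..., g(8)=47

Answer: 47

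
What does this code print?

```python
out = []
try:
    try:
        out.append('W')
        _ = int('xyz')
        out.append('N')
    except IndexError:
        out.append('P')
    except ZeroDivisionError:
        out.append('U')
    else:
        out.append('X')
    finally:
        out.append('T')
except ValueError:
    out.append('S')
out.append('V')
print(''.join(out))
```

Execution trace: 'W' (try body) → 'T' (finally) → 'S' (outer except ValueError) → 'V' (after the try/except). Output: WTSV

Answer: WTSV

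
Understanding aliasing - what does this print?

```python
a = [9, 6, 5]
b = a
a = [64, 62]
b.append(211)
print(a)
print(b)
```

Key concept: rebinding vs mutation: a is rebound to a new list, b still points at the original.
Step by step:
`a = [9, 6, 5]` → a = [9, 6, 5]
`b = a` → b = [9, 6, 5] (same object as a)
`a = [64, 62]` → a = [64, 62]
`b.append(211)` → b = [9, 6, 5, 211]
`print(a)` → prints [64, 62]
`print(b)` → prints [9, 6, 5, 211]

Answer:
[64, 62]
[9, 6, 5, 211]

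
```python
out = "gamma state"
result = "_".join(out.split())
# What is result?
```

Trace:
`out = "gamma state"` → out = 'gamma state'
`result = "_".join(out.split())` → result = 'gamma_state'
So result = 'gamma_state'

Answer: 'gamma_state'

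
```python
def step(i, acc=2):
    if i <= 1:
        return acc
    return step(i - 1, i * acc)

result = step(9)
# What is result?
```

Accumulator trace (n, acc): (9, 2) -> (8, 18) -> (7, 144) -> (6, 1008) -> (5, 6048) -> (4, 30240) -> (3, 120960) -> (2, 362880) -> (1, 725760) -> return 725760

Answer: 725760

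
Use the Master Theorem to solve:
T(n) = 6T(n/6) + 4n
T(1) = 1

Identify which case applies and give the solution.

a=6, b=6, f(n)=4n. log_6(6) = 1. Since c=1 = 1, Case 2 applies: T(n) = Θ(n^log_b(a) · log n) = O(n log n).

Answer: O(n log n) - Case 2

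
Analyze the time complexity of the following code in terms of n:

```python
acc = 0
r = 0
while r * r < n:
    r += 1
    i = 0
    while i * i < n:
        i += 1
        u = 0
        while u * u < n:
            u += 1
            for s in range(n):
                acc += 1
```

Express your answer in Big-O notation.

Each loop level contributes: √n × √n × √n × n. Multiplying the contributions gives O(n^2√n).

Answer: O(n^2√n)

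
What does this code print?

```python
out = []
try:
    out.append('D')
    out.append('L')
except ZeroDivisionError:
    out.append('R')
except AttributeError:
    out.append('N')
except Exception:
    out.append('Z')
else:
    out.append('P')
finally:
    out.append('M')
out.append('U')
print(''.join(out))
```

Execution trace: 'D' (try body) → 'L' (try body, no exception) → 'P' (else) → 'M' (finally) → 'U' (after the try/except). Output: DLPMU

Answer: DLPMU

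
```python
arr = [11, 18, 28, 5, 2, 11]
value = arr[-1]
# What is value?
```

Trace:
`arr = [11, 18, 28, 5, 2, 11]` → arr = [11, 18, 28, 5, 2, 11]
`value = arr[-1]` → value = 11
So value = 11

Answer: 11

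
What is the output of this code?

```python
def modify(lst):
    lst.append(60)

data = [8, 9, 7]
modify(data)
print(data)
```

Key concept: function modifies passed list.
Step by step:
`data = [8, 9, 7]` → data = [8, 9, 7]
`modify(data)` → data = [8, 9, 7, 60]
`print(data)` → prints [8, 9, 7, 60]

Answer: [8, 9, 7, 60]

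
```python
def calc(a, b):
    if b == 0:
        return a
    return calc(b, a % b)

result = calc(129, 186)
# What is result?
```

calc(129, 186) -> calc(186, 129) -> calc(129, 57) -> calc(57, 15) -> calc(15, 12) -> calc(12, 3) -> calc(3, 0) -> 3

Answer: 3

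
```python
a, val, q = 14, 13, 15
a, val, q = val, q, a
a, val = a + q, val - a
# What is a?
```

Trace:
`a, val, q = 14, 13, 15` → a = 14; val = 13; q = 15
`a, val, q = val, q, a` → a = 13; val = 15; q = 14
`a, val = a + q, val - a` → a = 27; val = 2
So a = 27

Answer: 27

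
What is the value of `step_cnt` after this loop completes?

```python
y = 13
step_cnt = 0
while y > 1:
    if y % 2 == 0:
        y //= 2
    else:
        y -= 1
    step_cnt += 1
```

Steps to reduce 13 to 1
`step_cnt` takes the values: 0 → 1 → 2 → 3 → 4 → 5

Answer: 5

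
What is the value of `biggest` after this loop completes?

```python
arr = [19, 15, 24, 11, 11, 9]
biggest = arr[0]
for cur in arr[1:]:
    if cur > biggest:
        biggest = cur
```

Maximum of [19, 15, 24, 11, 11, 9]
`biggest` takes the values: 19 → 24

Answer: 24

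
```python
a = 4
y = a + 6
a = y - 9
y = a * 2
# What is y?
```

Trace:
`a = 4` → a = 4
`y = a + 6` → y = 10
`a = y - 9` → a = 1
`y = a * 2` → y = 2
So y = 2

Answer: 2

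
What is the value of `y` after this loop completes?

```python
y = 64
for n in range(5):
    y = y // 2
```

Halve 5 times: 64 // 2^5 = 2
`y` takes the values: 64 → 32 → 16 → 8 → 4 → 2

Answer: 2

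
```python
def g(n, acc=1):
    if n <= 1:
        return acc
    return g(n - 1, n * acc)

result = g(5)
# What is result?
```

Accumulator trace (n, acc): (5, 1) -> (4, 5) -> (3, 20) -> (2, 60) -> (1, 120) -> return 120

Answer: 120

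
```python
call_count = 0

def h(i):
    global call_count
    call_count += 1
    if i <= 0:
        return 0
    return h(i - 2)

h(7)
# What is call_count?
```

Linear recursion stepping by 2: 5 calls from i=7 down to ≤0.

Answer: 5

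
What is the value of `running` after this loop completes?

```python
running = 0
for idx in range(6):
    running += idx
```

Sum of 0 to 5 = 15
`running` takes the values: 0 → 1 → 3 → 6 → 10 → 15

Answer: 15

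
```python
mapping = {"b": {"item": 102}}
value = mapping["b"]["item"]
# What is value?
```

Trace:
`mapping = {"b": {"item": 102}}` → mapping = {'b': {'item': 102}}
`value = mapping["b"]["item"]` → value = 102
So value = 102

Answer: 102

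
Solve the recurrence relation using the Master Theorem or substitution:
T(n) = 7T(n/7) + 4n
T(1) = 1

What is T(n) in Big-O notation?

By Master Theorem: a=7, b=7, f(n)=4n. Since log_7(7) = 1 and f(n) = Θ(n^1), Case 2 applies. T(n) = O(n log n).

Answer: O(n log n)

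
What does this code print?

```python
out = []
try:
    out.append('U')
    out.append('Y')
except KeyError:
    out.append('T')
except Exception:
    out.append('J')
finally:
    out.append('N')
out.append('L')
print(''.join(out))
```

Execution trace: 'U' (try body) → 'Y' (try body, no exception) → 'N' (finally) → 'L' (after the try/except). Output: UYNL

Answer: UYNL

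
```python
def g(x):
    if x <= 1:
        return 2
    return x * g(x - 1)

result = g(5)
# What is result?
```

g(5) = 5 * 4 * 3 * 2 * 2 = 240

Answer: 240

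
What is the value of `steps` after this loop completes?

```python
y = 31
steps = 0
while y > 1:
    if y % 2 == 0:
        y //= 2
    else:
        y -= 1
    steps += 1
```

Steps to reduce 31 to 1
`steps` takes the values: 0 → 1 → 2 → 3 → 4 → 5 → 6 → 7 → 8

Answer: 8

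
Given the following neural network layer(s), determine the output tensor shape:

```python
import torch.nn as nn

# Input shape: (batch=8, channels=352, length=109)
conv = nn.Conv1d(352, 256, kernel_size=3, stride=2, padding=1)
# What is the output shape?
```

Input: (8, 352, 109) -> Output: (8, 256, 55)

Answer: (8, 256, 55)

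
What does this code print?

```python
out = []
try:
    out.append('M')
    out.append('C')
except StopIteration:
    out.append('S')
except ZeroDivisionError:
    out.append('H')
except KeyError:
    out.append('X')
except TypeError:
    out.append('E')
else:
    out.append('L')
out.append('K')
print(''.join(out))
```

Execution trace: 'M' (try body) → 'C' (try body, no exception) → 'L' (else) → 'K' (after the try/except). Output: MCLK

Answer: MCLK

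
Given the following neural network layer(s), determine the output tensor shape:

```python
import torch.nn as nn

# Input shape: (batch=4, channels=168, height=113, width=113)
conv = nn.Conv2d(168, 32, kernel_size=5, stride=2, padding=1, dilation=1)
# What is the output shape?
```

Input: (4, 168, 113, 113) -> Output: (4, 32, 56, 56)

Answer: (4, 32, 56, 56)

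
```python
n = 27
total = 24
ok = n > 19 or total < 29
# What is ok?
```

Trace:
`n = 27` → n = 27
`total = 24` → total = 24
`ok = n > 19 or total < 29` → ok = True
So ok = True

Answer: True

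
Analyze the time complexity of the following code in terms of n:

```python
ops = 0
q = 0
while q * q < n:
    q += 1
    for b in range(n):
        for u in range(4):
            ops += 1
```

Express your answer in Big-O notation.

Each loop level contributes: √n × n × 1. Multiplying the contributions gives O(n√n).

Answer: O(n√n)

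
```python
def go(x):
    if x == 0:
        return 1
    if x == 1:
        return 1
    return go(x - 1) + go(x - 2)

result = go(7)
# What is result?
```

Build up from base cases: go(0)=1, go(1)=1, go(2)=2, go(3)=3, go(4)=5, go(5)=8, go(6)=13, ..., go(7)=21

Answer: 21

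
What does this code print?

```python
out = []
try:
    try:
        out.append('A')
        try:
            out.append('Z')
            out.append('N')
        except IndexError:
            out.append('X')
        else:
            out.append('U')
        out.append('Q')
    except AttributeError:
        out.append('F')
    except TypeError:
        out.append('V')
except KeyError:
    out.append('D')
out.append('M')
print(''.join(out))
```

Execution trace: 'A' (try body) → 'Z' (inner try body) → 'N' (inner try body, no exception) → 'U' (inner else) → 'Q' (try body, no exception) → 'M' (after the try/except). Output: AZNUQM

Answer: AZNUQM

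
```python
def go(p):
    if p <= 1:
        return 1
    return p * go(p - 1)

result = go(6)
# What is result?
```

go(6) = 6 * 5 * 4 * 3 * 2 * 1 = 720

Answer: 720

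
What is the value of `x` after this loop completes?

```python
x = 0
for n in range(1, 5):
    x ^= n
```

XOR of 1 to 4
`x` takes the values: 0 → 1 → 3 → 0 → 4

Answer: 4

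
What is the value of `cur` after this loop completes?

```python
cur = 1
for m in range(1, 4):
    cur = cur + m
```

Start at 1, add 1 through 3
`cur` takes the values: 1 → 2 → 4 → 7

Answer: 7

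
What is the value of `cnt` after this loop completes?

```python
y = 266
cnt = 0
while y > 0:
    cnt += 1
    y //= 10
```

Count digits by repeated division by 10
`cnt` takes the values: 0 → 1 → 2 → 3

Answer: 3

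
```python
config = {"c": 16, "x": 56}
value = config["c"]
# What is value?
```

Trace:
`config = {"c": 16, "x": 56}` → config = {'c': 16, 'x': 56}
`value = config["c"]` → value = 16
So value = 16

Answer: 16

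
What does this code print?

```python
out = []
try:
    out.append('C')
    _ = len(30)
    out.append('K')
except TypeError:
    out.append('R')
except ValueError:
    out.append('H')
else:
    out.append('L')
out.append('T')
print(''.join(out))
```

Execution trace: 'C' (try body) → 'R' (except TypeError) → 'T' (after the try/except). Output: CRT

Answer: CRT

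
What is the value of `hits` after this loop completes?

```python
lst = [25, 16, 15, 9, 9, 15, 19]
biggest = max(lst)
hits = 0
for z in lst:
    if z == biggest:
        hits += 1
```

Count of max value 25 in [25, 16, 15, 9, 9, 15, 19]
`hits` takes the values: 0 → 1

Answer: 1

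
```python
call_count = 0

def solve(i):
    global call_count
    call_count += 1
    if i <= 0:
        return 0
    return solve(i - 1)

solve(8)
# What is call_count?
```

Linear recursion stepping by 1: 9 calls from i=8 down to ≤0.

Answer: 9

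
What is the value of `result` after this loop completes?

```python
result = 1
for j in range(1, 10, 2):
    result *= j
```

Product of 1, 3, 5, ... up to 9
`result` takes the values: 1 → 3 → 15 → 105 → 945

Answer: 945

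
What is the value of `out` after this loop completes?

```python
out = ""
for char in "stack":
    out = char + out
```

Reverse 'stack'
`out` takes the values: "" → "s" → "ts" → "ats" → "cats" → "kcats"

Answer: "kcats"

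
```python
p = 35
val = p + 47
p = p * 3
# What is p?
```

Trace:
`p = 35` → p = 35
`val = p + 47` → val = 82
`p = p * 3` → p = 105
So p = 105

Answer: 105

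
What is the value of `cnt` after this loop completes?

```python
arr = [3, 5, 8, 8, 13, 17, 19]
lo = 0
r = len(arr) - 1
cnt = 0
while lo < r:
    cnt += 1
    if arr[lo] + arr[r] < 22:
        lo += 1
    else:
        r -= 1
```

Steps to find pair summing to 22
`cnt` takes the values: 0 → 1 → 2 → 3 → 4 → 5 → 6

Answer: 6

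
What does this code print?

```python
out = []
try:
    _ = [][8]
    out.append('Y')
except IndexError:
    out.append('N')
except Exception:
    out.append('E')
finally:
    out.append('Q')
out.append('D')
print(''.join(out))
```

Execution trace: 'N' (except IndexError) → 'Q' (finally) → 'D' (after the try/except). Output: NQD

Answer: NQD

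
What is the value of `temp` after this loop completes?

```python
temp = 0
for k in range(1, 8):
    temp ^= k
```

XOR of 1 to 7
`temp` takes the values: 0 → 1 → 3 → 0 → 4 → 1 → 7 → 0

Answer: 0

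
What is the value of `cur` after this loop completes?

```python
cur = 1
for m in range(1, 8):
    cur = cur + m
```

Start at 1, add 1 through 7
`cur` takes the values: 1 → 2 → 4 → 7 → 11 → 16 → 22 → 29

Answer: 29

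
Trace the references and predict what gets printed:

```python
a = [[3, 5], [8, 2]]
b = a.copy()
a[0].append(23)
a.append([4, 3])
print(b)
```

Key concept: shallow copy with nested lists.
Step by step:
`a = [[3, 5], [8, 2]]` → a = [[3, 5], [8, 2]]
`b = a.copy()` → b = [[3, 5], [8, 2]]
`a[0].append(23)` → a = [[3, 5, 23], [8, 2]]; b = [[3, 5, 23], [8, 2]]
`a.append([4, 3])` → a = [[3, 5, 23], [8, 2], [4, 3]]
`print(b)` → prints [[3, 5, 23], [8, 2]]

Answer: [[3, 5, 23], [8, 2]]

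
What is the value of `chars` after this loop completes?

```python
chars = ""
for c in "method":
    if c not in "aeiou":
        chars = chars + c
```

Remove vowels from 'method'
`chars` takes the values: "" → "m" → "mt" → "mth" → "mthd"

Answer: "mthd"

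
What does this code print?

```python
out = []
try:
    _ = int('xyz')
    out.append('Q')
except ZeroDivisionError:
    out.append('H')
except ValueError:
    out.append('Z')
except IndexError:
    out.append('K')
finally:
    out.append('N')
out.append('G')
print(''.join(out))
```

Execution trace: 'Z' (except ValueError) → 'N' (finally) → 'G' (after the try/except). Output: ZNG

Answer: ZNG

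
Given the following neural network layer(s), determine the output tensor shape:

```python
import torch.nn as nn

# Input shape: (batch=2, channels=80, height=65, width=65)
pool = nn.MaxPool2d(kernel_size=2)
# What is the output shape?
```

Input: (2, 80, 65, 65) -> Output: (2, 80, 32, 32)

Answer: (2, 80, 32, 32)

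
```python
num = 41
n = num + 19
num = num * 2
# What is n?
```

Trace:
`num = 41` → num = 41
`n = num + 19` → n = 60
`num = num * 2` → num = 82
So n = 60

Answer: 60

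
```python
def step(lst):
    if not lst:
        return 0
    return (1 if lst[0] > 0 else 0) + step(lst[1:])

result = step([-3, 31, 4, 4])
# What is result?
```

Count of positive elements in [-3, 31, 4, 4] = 3

Answer: 3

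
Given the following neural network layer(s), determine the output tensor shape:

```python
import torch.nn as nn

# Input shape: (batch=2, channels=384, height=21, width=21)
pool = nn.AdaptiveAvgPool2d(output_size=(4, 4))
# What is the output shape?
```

Input: (2, 384, 21, 21) -> Output: (2, 384, 4, 4)

Answer: (2, 384, 4, 4)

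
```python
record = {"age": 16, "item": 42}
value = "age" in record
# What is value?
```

Trace:
`record = {"age": 16, "item": 42}` → record = {'age': 16, 'item': 42}
`value = "age" in record` → value = True
So value = True

Answer: True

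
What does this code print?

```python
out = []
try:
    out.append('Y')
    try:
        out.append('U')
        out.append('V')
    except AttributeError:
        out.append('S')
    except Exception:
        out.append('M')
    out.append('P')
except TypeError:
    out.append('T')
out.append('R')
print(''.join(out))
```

Execution trace: 'Y' (try body) → 'U' (inner try body) → 'V' (inner try body, no exception) → 'P' (try body, no exception) → 'R' (after the try/except). Output: YUVPR

Answer: YUVPR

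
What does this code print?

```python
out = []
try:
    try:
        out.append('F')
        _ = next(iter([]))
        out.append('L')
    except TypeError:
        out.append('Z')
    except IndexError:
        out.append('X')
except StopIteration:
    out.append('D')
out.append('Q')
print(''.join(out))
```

Execution trace: 'F' (try body) → 'D' (outer except StopIteration) → 'Q' (after the try/except). Output: FDQ

Answer: FDQ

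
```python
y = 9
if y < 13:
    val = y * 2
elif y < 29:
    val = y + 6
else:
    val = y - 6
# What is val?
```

Trace:
`y = 9` → y = 9
`if y < 13: ...` → y < 13 is True → val = 18
So val = 18

Answer: 18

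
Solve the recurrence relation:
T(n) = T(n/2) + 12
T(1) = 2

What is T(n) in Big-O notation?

Each step divides n by 2 and adds 12. After log_2(n) steps we reach T(1)=2. So T(n) = 12·log_2(n) + 2 = O(log n).

Answer: O(log n)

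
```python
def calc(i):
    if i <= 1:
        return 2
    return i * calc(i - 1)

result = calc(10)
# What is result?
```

calc(10) = 10 * 9 * 8 * 7 * 6 * 5 * 4 * 3 * 2 * 2 = 7257600

Answer: 7257600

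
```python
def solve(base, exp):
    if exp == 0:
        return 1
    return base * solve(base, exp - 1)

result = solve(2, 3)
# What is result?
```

solve(2, 3) = 2 * 2 * 2 = 8

Answer: 8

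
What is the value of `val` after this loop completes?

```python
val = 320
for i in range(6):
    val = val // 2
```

Halve 6 times: 320 // 2^6 = 5
`val` takes the values: 320 → 160 → 80 → 40 → 20 → 10 → 5

Answer: 5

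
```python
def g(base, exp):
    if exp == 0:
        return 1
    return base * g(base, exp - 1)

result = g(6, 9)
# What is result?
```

g(6, 9) = 6 * 6 * 6 * 6 * 6 * 6 * 6 * 6 * 6 = 10077696

Answer: 10077696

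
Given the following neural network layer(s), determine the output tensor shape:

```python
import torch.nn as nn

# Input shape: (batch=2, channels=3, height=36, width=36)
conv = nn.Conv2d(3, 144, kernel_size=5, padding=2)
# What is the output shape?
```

Input: (2, 3, 36, 36) -> Output: (2, 144, 36, 36)

Answer: (2, 144, 36, 36)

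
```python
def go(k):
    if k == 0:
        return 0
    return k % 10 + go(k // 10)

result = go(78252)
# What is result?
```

Sum of digits of 78252: 2 + 5 + 2 + 8 + 7 = 24

Answer: 24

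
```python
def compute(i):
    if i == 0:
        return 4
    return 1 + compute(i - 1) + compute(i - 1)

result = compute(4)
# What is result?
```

compute(i) = 1 + 2·compute(i-1), compute(0)=4. Closed form: (4+1)·2^4 - 1 = 79.

Answer: 79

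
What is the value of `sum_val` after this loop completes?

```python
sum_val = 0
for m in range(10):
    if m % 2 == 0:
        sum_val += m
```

Sum of even numbers 0 to 9
`sum_val` takes the values: 0 → 2 → 6 → 12 → 20

Answer: 20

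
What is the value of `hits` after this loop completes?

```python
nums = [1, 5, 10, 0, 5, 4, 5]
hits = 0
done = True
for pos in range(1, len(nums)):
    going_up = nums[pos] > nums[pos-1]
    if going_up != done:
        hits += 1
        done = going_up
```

Count direction changes in [1, 5, 10, 0, 5, 4, 5]
`hits` takes the values: 0 → 1 → 2 → 3 → 4

Answer: 4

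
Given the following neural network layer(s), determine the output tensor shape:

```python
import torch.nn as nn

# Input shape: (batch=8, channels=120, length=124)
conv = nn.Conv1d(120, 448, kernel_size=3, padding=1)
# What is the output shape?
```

Input: (8, 120, 124) -> Output: (8, 448, 124)

Answer: (8, 448, 124)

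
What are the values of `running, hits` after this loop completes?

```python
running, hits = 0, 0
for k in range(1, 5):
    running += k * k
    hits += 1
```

Sum of squares and count
`running, hits` takes the values: (0, 0) → (1, 0) → (1, 1) → (5, 1) → (5, 2) → (14, 2) → (14, 3) → (30, 3) → (30, 4)

Answer: 30, 4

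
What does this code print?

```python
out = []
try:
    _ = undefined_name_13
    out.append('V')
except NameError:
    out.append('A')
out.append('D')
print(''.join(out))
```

Execution trace: 'A' (except NameError) → 'D' (after the try/except). Output: AD

Answer: AD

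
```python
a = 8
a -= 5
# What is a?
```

Trace:
`a = 8` → a = 8
`a -= 5` → a = 3
So a = 3

Answer: 3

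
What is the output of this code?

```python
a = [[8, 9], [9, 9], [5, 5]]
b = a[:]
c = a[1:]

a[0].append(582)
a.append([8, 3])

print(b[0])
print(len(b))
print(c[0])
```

Key concept: slice with nested mutation.
Step by step:
`a = [[8, 9], [9, 9], [5, 5]]` → a = [[8, 9], [9, 9], [5, 5]]
`b = a[:]` → b = [[8, 9], [9, 9], [5, 5]]
`c = a[1:]` → c = [[9, 9], [5, 5]]
`a[0].append(582)` → a = [[8, 9, 582], [9, 9], [5, 5]]; b = [[8, 9, 582], [9, 9], [5, 5]]
`a.append([8, 3])` → a = [[8, 9, 582], [9, 9], [5, 5], [8, 3]]
`print(b[0])` → prints [8, 9, 582]
`print(len(b))` → prints 3
`print(c[0])` → prints [9, 9]

Answer:
[8, 9, 582]
3
[9, 9]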